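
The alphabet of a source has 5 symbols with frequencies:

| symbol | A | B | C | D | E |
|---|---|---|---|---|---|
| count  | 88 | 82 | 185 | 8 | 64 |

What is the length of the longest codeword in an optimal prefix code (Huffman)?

Merge the two lowest-weight nodes at each step:
D(8) + E(64) → 72
72 + B(82) → 154
A(88) + 154 → 242
C(185) + 242 → 427
Maximum depth reached is 4.

4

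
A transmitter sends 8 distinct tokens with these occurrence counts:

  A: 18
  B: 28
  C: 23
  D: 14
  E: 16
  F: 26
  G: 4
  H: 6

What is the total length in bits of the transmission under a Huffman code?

Build the Huffman tree bottom-up:
G(4) + H(6) → 10
10 + D(14) → 24
E(16) + A(18) → 34
C(23) + 24 → 47
F(26) + B(28) → 54
34 + 47 → 81
54 + 81 → 135
The encoded length is the sum of every internal node's weight: 10 + 24 + 34 + 47 + 54 + 81 + 135 = 385 bits.

385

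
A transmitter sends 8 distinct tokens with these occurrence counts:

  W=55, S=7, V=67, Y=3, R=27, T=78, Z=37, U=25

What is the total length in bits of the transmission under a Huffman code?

Merge the two smallest weights repeatedly:
merge Y(3) and S(7): 10
merge 10 and U(25): 35
merge R(27) and 35: 62
merge Z(37) and W(55): 92
merge 62 and V(67): 129
merge T(78) and 92: 170
merge 129 and 170: 299
Total encoded bits = sum of merged weights = 10 + 35 + 62 + 92 + 129 + 170 + 299 = 797.

797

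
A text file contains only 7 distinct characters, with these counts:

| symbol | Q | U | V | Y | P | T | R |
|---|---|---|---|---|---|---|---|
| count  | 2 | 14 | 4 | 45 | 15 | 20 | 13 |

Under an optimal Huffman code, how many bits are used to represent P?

Repeatedly merge the two smallest:
Q(2) + V(4) → 6
6 + R(13) → 19
U(14) + P(15) → 29
19 + T(20) → 39
29 + 39 → 68
Y(45) + 68 → 113
The subtree containing P is merged 3 times, so code length = 3.

3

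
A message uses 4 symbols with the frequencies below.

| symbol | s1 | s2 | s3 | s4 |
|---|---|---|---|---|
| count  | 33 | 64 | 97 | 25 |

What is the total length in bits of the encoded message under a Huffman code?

399

Merge the two smallest weights repeatedly:
s4(25) + s1(33) → 58
58 + s2(64) → 122
s3(97) + 122 → 219
The encoded length is the sum of every internal node's weight: 58 + 122 + 219 = 399 bits.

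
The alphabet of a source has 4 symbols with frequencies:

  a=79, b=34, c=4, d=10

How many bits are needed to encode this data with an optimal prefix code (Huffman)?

Merge the two smallest weights repeatedly:
c(4) + d(10) → 14
14 + b(34) → 48
48 + a(79) → 127
Total encoded bits = sum of merged weights = 14 + 48 + 127 = 189.

189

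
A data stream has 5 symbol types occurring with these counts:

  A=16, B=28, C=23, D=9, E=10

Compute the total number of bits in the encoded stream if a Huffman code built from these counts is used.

191

Build the Huffman tree bottom-up:
combine D(9), E(10) → 19
combine A(16), 19 → 35
combine C(23), B(28) → 51
combine 35, 51 → 86
Total encoded bits = sum of merged weights = 19 + 35 + 51 + 86 = 191.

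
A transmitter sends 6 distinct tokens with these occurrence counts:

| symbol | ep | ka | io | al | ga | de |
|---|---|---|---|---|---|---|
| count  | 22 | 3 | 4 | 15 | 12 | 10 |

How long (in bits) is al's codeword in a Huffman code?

Huffman merges, smallest pair first:
ka(3) + io(4) → 7
7 + de(10) → 17
ga(12) + al(15) → 27
17 + ep(22) → 39
27 + 39 → 66
al sits 2 levels below the root, so its codeword is 2 bits.

2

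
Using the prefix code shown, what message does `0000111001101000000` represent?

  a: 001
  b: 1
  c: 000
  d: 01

Read left to right; each codeword is recognised as soon as it completes (prefix code):
  000→c | 01→d | 1→b | 1→b | 001→a | 1→b | 01→d | 000→c | 000→c
Decoded message: cdbbabdcc

cdbbabdcc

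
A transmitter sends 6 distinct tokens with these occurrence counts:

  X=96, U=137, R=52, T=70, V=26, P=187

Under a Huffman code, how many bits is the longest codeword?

4

Merge the two lowest-weight nodes at each step:
combine V(26), R(52) → 78
combine T(70), 78 → 148
combine X(96), U(137) → 233
combine 148, P(187) → 335
combine 233, 335 → 568
The first pair merged (V, R) ends up deepest, at depth 4.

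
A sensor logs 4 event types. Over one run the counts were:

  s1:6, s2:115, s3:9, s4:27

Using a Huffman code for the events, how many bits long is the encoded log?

214

Build the Huffman tree bottom-up:
combine s1(6), s3(9) → 15
combine 15, s4(27) → 42
combine 42, s2(115) → 157
The encoded length is the sum of every internal node's weight: 15 + 42 + 157 = 214 bits.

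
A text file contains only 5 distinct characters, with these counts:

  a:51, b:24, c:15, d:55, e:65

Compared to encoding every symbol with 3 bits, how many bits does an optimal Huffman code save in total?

171

Fixed-length: 3 bits × 210 symbols = 630 bits.
Huffman merges:
merge c(15) and b(24): 39
merge 39 and a(51): 90
merge d(55) and e(65): 120
merge 90 and 120: 210
Huffman total = 39 + 90 + 120 + 210 = 459 bits.
Saving = 630 − 459 = 171 bits.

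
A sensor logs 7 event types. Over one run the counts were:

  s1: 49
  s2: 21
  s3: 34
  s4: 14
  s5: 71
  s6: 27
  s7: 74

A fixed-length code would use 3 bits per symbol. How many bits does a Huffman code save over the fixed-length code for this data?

110

Fixed-length: 3 bits × 290 symbols = 870 bits.
Huffman merges:
s4(14) + s2(21) → 35
s6(27) + s3(34) → 61
35 + s1(49) → 84
61 + s5(71) → 132
s7(74) + 84 → 158
132 + 158 → 290
Huffman total = 35 + 61 + 84 + 132 + 158 + 290 = 760 bits.
Saving = 870 − 760 = 110 bits.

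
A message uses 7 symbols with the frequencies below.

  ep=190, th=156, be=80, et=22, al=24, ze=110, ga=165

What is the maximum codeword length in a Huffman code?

Merge the two lowest-weight nodes at each step:
combine et(22), al(24) → 46
combine 46, be(80) → 126
combine ze(110), 126 → 236
combine th(156), ga(165) → 321
combine ep(190), 236 → 426
combine 321, 426 → 747
The rarest symbols sit at the bottom; the longest codeword is 5 bits.

5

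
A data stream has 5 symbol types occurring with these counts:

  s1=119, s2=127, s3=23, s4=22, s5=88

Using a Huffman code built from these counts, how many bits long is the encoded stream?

Build the Huffman tree bottom-up:
merge s4(22) and s3(23): 45
merge 45 and s5(88): 133
merge s1(119) and s2(127): 246
merge 133 and 246: 379
Total encoded bits = sum of merged weights = 45 + 133 + 246 + 379 = 803.

803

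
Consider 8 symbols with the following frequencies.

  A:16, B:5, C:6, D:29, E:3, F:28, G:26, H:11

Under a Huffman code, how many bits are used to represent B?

6

Huffman merges, smallest pair first:
combine E(3), B(5) → 8
combine C(6), 8 → 14
combine H(11), 14 → 25
combine A(16), 25 → 41
combine G(26), F(28) → 54
combine D(29), 41 → 70
combine 54, 70 → 124
B's leaf is at depth 6, giving a 6-bit codeword.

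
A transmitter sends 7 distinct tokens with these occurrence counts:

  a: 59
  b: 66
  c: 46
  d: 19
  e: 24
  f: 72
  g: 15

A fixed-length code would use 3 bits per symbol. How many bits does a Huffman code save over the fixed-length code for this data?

Fixed-length: 3 bits × 301 symbols = 903 bits.
Huffman merges:
g(15) + d(19) → 34
e(24) + 34 → 58
c(46) + 58 → 104
a(59) + b(66) → 125
f(72) + 104 → 176
125 + 176 → 301
Huffman total = 34 + 58 + 104 + 125 + 176 + 301 = 798 bits.
Saving = 903 − 798 = 105 bits.

105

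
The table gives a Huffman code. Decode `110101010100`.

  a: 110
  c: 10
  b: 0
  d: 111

Read left to right; each codeword is recognised as soon as it completes (prefix code):
  110→a | 10→c | 10→c | 10→c | 10→c | 0→b
Decoded message: accccb

accccb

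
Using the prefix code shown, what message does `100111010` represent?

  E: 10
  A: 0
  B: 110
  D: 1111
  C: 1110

Read left to right; each codeword is recognised as soon as it completes (prefix code):
  10→E | 0→A | 1110→C | 10→E
Decoded message: EACE

EACE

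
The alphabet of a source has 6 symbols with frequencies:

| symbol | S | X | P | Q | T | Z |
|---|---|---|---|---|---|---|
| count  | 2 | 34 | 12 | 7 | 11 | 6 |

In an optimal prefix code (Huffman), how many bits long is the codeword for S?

4

Build the tree from the bottom:
combine S(2), Z(6) → 8
combine Q(7), 8 → 15
combine T(11), P(12) → 23
combine 15, 23 → 38
combine X(34), 38 → 72
S's leaf is at depth 4, giving a 4-bit codeword.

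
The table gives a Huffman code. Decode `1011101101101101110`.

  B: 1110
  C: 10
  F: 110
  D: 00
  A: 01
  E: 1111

CBFFFB

Read left to right; each codeword is recognised as soon as it completes (prefix code):
  10→C | 1110→B | 110→F | 110→F | 110→F | 1110→B
Decoded message: CBFFFB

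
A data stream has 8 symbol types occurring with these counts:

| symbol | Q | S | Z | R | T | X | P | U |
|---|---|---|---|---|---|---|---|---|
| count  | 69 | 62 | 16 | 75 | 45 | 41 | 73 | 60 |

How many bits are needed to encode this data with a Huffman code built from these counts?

1305

Greedily combine the two least-frequent nodes:
combine Z(16), X(41) → 57
combine T(45), 57 → 102
combine U(60), S(62) → 122
combine Q(69), P(73) → 142
combine R(75), 102 → 177
combine 122, 142 → 264
combine 177, 264 → 441
Total encoded bits = sum of merged weights = 57 + 102 + 122 + 142 + 177 + 264 + 441 = 1305.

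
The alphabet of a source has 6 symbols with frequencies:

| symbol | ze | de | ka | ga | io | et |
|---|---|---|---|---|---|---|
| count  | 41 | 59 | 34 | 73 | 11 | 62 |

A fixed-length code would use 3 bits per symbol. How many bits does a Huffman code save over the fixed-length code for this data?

149

Fixed-length: 3 bits × 280 symbols = 840 bits.
Huffman merges:
io(11) + ka(34) → 45
ze(41) + 45 → 86
de(59) + et(62) → 121
ga(73) + 86 → 159
121 + 159 → 280
Huffman total = 45 + 86 + 121 + 159 + 280 = 691 bits.
Saving = 840 − 691 = 149 bits.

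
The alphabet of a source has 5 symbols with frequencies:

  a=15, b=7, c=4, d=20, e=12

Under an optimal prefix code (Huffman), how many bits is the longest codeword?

Merge the two lowest-weight nodes at each step:
c(4) + b(7) → 11
11 + e(12) → 23
a(15) + d(20) → 35
23 + 35 → 58
The first pair merged (c, b) ends up deepest, at depth 3.

3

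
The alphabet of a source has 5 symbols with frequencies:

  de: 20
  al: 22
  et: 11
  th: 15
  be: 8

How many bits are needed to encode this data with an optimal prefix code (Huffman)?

Greedily combine the two least-frequent nodes:
merge be(8) and et(11): 19
merge th(15) and 19: 34
merge de(20) and al(22): 42
merge 34 and 42: 76
Total encoded bits = sum of merged weights = 19 + 34 + 42 + 76 = 171.

171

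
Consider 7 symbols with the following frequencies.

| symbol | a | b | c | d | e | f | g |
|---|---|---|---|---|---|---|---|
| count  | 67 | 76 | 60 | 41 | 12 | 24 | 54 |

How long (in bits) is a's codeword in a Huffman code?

2

Huffman merges, smallest pair first:
merge e(12) and f(24): 36
merge 36 and d(41): 77
merge g(54) and c(60): 114
merge a(67) and b(76): 143
merge 77 and 114: 191
merge 143 and 191: 334
a's leaf is at depth 2, giving a 2-bit codeword.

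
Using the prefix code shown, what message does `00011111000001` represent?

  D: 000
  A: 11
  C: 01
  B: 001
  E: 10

Read left to right; each codeword is recognised as soon as it completes (prefix code):
  000→D | 11→A | 11→A | 10→E | 000→D | 01→C
Decoded message: DAAEDC

DAAEDC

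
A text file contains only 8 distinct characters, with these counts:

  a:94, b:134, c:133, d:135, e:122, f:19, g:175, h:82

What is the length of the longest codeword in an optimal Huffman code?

4

Merge the two lowest-weight nodes at each step:
combine f(19), h(82) → 101
combine a(94), 101 → 195
combine e(122), c(133) → 255
combine b(134), d(135) → 269
combine g(175), 195 → 370
combine 255, 269 → 524
combine 370, 524 → 894
Maximum depth reached is 4.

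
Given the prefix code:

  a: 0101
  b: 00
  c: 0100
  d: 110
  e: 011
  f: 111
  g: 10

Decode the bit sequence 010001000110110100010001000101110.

Read left to right; each codeword is recognised as soon as it completes (prefix code):
  0100→c | 0100→c | 011→e | 011→e | 0100→c | 0100→c | 0100→c | 0101→a | 110→d
Decoded message: cceecccad

cceecccad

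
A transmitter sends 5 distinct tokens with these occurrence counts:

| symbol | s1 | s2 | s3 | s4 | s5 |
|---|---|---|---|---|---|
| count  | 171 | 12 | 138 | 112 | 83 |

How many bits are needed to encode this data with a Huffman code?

Build the Huffman tree bottom-up:
merge s2(12) and s5(83): 95
merge 95 and s4(112): 207
merge s3(138) and s1(171): 309
merge 207 and 309: 516
The encoded length is the sum of every internal node's weight: 95 + 207 + 309 + 516 = 1127 bits.

1127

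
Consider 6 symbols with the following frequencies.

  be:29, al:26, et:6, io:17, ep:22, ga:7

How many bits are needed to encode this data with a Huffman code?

257

Merge the two smallest weights repeatedly:
combine et(6), ga(7) → 13
combine 13, io(17) → 30
combine ep(22), al(26) → 48
combine be(29), 30 → 59
combine 48, 59 → 107
The encoded length is the sum of every internal node's weight: 13 + 30 + 48 + 59 + 107 = 257 bits.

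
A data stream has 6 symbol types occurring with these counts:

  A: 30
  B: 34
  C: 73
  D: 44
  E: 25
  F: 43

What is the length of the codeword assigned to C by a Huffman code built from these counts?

Huffman merges, smallest pair first:
merge E(25) and A(30): 55
merge B(34) and F(43): 77
merge D(44) and 55: 99
merge C(73) and 77: 150
merge 99 and 150: 249
The subtree containing C is merged 2 times, so code length = 2.

2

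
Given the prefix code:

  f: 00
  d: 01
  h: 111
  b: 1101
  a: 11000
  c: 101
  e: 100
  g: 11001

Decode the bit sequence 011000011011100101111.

defbgdh

Read left to right; each codeword is recognised as soon as it completes (prefix code):
  01→d | 100→e | 00→f | 1101→b | 11001→g | 01→d | 111→h
Decoded message: defbgdh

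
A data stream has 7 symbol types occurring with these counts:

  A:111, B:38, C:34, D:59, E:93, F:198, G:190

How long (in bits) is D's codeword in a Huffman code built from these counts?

Huffman merges, smallest pair first:
combine C(34), B(38) → 72
combine D(59), 72 → 131
combine E(93), A(111) → 204
combine 131, G(190) → 321
combine F(198), 204 → 402
combine 321, 402 → 723
D's leaf is at depth 3, giving a 3-bit codeword.

3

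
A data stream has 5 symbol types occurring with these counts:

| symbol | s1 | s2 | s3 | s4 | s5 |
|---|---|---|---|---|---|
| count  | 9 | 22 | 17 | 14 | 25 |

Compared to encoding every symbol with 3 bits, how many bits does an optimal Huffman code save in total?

Fixed-length: 3 bits × 87 symbols = 261 bits.
Huffman merges:
s1(9) + s4(14) → 23
s3(17) + s2(22) → 39
23 + s5(25) → 48
39 + 48 → 87
Huffman total = 23 + 39 + 48 + 87 = 197 bits.
Saving = 261 − 197 = 64 bits.

64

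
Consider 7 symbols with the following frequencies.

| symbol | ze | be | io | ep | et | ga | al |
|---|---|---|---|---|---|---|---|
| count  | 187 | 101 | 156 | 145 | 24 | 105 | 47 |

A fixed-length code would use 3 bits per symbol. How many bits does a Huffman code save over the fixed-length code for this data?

272

Fixed-length: 3 bits × 765 symbols = 2295 bits.
Huffman merges:
merge et(24) and al(47): 71
merge 71 and be(101): 172
merge ga(105) and ep(145): 250
merge io(156) and 172: 328
merge ze(187) and 250: 437
merge 328 and 437: 765
Huffman total = 71 + 172 + 250 + 328 + 437 + 765 = 2023 bits.
Saving = 2295 − 2023 = 272 bits.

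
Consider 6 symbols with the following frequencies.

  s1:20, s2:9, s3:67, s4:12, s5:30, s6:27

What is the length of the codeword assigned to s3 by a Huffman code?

1

Build the tree from the bottom:
combine s2(9), s4(12) → 21
combine s1(20), 21 → 41
combine s6(27), s5(30) → 57
combine 41, 57 → 98
combine s3(67), 98 → 165
s3 sits one level below the root: a 1-bit codeword.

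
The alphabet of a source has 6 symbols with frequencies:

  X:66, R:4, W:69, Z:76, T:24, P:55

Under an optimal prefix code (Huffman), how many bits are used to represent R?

4

Build the tree from the bottom:
merge R(4) and T(24): 28
merge 28 and P(55): 83
merge X(66) and W(69): 135
merge Z(76) and 83: 159
merge 135 and 159: 294
R sits 4 levels below the root, so its codeword is 4 bits.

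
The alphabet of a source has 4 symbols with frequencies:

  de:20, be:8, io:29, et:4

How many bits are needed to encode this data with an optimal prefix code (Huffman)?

105

Build the Huffman tree bottom-up:
combine et(4), be(8) → 12
combine 12, de(20) → 32
combine io(29), 32 → 61
Each symbol's bit-cost is frequency × depth; summing gives 105 bits (equivalently 12 + 32 + 61).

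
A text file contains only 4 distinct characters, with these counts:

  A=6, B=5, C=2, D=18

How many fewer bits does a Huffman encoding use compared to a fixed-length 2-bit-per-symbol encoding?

11

Fixed-length: 2 bits × 31 symbols = 62 bits.
Huffman merges:
C(2) + B(5) → 7
A(6) + 7 → 13
13 + D(18) → 31
Huffman total = 7 + 13 + 31 = 51 bits.
Saving = 62 − 51 = 11 bits.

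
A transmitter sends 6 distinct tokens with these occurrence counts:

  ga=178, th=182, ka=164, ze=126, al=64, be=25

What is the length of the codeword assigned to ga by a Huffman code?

Huffman merges, smallest pair first:
merge be(25) and al(64): 89
merge 89 and ze(126): 215
merge ka(164) and ga(178): 342
merge th(182) and 215: 397
merge 342 and 397: 739
ga's leaf is at depth 2, giving a 2-bit codeword.

2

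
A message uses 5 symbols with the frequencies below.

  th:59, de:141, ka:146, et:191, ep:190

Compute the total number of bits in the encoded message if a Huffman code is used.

Greedily combine the two least-frequent nodes:
combine th(59), de(141) → 200
combine ka(146), ep(190) → 336
combine et(191), 200 → 391
combine 336, 391 → 727
The encoded length is the sum of every internal node's weight: 200 + 336 + 391 + 727 = 1654 bits.

1654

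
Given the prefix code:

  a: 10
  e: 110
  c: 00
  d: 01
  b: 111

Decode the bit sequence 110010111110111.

Read left to right; each codeword is recognised as soon as it completes (prefix code):
  110→e | 01→d | 01→d | 111→b | 10→a | 111→b
Decoded message: eddbab

eddbab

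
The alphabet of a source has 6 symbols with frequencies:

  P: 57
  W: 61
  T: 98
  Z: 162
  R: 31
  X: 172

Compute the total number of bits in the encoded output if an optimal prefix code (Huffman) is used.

1399

Merge the two smallest weights repeatedly:
merge R(31) and P(57): 88
merge W(61) and 88: 149
merge T(98) and 149: 247
merge Z(162) and X(172): 334
merge 247 and 334: 581
The encoded length is the sum of every internal node's weight: 88 + 149 + 247 + 334 + 581 = 1399 bits.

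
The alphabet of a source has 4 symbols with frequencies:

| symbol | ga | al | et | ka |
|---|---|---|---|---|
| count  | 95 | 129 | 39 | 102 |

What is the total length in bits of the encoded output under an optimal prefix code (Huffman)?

Merge the two smallest weights repeatedly:
merge et(39) and ga(95): 134
merge ka(102) and al(129): 231
merge 134 and 231: 365
The encoded length is the sum of every internal node's weight: 134 + 231 + 365 = 730 bits.

730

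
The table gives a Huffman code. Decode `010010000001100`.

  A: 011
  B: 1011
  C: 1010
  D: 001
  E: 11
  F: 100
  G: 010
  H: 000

GGHDF

Read left to right; each codeword is recognised as soon as it completes (prefix code):
  010→G | 010→G | 000→H | 001→D | 100→F
Decoded message: GGHDF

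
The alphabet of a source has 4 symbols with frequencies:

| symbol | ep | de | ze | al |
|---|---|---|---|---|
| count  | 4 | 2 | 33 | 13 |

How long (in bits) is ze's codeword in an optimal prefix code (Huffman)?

Repeatedly merge the two smallest:
merge de(2) and ep(4): 6
merge 6 and al(13): 19
merge 19 and ze(33): 52
ze sits one level below the root: a 1-bit codeword.

1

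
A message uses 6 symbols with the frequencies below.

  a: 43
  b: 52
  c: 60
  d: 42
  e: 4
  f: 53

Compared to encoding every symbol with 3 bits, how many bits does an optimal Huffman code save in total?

Fixed-length: 3 bits × 254 symbols = 762 bits.
Huffman merges:
merge e(4) and d(42): 46
merge a(43) and 46: 89
merge b(52) and f(53): 105
merge c(60) and 89: 149
merge 105 and 149: 254
Huffman total = 46 + 89 + 105 + 149 + 254 = 643 bits.
Saving = 762 − 643 = 119 bits.

119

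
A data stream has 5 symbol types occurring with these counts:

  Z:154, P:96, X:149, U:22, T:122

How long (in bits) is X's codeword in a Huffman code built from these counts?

2

Huffman merges, smallest pair first:
merge U(22) and P(96): 118
merge 118 and T(122): 240
merge X(149) and Z(154): 303
merge 240 and 303: 543
X sits 2 levels below the root, so its codeword is 2 bits.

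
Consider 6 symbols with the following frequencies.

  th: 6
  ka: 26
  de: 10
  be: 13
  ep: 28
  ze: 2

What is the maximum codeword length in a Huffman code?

Merge the two lowest-weight nodes at each step:
merge ze(2) and th(6): 8
merge 8 and de(10): 18
merge be(13) and 18: 31
merge ka(26) and ep(28): 54
merge 31 and 54: 85
The rarest symbols sit at the bottom; the longest codeword is 4 bits.

4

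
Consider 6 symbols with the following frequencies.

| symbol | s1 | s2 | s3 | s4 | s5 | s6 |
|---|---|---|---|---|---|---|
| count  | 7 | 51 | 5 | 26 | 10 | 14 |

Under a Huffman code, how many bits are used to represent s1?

5

Huffman merges, smallest pair first:
s3(5) + s1(7) → 12
s5(10) + 12 → 22
s6(14) + 22 → 36
s4(26) + 36 → 62
s2(51) + 62 → 113
s1's leaf is at depth 5, giving a 5-bit codeword.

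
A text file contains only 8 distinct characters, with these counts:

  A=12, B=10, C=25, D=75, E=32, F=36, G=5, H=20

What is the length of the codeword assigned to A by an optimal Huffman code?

Repeatedly merge the two smallest:
G(5) + B(10) → 15
A(12) + 15 → 27
H(20) + C(25) → 45
27 + E(32) → 59
F(36) + 45 → 81
59 + D(75) → 134
81 + 134 → 215
A sits 4 levels below the root, so its codeword is 4 bits.

4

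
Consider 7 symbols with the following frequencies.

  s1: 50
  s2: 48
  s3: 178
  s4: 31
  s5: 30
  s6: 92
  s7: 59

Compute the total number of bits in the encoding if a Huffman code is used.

1255

Merge the two smallest weights repeatedly:
merge s5(30) and s4(31): 61
merge s2(48) and s1(50): 98
merge s7(59) and 61: 120
merge s6(92) and 98: 190
merge 120 and s3(178): 298
merge 190 and 298: 488
Total encoded bits = sum of merged weights = 61 + 98 + 120 + 190 + 298 + 488 = 1255.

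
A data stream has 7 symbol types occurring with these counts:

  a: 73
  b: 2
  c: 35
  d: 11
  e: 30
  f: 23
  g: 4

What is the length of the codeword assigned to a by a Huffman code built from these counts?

1

Build the tree from the bottom:
b(2) + g(4) → 6
6 + d(11) → 17
17 + f(23) → 40
e(30) + c(35) → 65
40 + 65 → 105
a(73) + 105 → 178
a is a child of the root — depth 1, so its codeword is a single bit.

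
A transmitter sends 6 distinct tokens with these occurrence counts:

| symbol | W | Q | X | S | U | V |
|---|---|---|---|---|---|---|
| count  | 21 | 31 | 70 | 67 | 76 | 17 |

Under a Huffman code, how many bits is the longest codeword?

Merge the two lowest-weight nodes at each step:
combine V(17), W(21) → 38
combine Q(31), 38 → 69
combine S(67), 69 → 136
combine X(70), U(76) → 146
combine 136, 146 → 282
The first pair merged (V, W) ends up deepest, at depth 4.

4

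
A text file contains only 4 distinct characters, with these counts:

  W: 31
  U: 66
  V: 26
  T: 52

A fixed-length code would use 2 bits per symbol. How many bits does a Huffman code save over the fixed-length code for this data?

9

Fixed-length: 2 bits × 175 symbols = 350 bits.
Huffman merges:
combine V(26), W(31) → 57
combine T(52), 57 → 109
combine U(66), 109 → 175
Huffman total = 57 + 109 + 175 = 341 bits.
Saving = 350 − 341 = 9 bits.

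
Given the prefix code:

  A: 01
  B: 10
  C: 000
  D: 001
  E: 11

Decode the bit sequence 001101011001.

Read left to right; each codeword is recognised as soon as it completes (prefix code):
  001→D | 10→B | 10→B | 11→E | 001→D
Decoded message: DBBED

DBBED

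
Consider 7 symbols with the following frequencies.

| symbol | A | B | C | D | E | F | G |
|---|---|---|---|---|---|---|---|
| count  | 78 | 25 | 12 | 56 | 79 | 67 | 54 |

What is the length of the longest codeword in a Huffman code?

Merge the two lowest-weight nodes at each step:
merge C(12) and B(25): 37
merge 37 and G(54): 91
merge D(56) and F(67): 123
merge A(78) and E(79): 157
merge 91 and 123: 214
merge 157 and 214: 371
The first pair merged (C, B) ends up deepest, at depth 4.

4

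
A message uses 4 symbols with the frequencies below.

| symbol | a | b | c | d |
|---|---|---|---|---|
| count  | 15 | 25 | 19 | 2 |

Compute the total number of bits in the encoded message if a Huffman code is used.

114

Greedily combine the two least-frequent nodes:
d(2) + a(15) → 17
17 + c(19) → 36
b(25) + 36 → 61
The encoded length is the sum of every internal node's weight: 17 + 36 + 61 = 114 bits.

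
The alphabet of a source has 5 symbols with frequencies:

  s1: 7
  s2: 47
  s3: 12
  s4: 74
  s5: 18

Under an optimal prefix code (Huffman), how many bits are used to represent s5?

3

Build the tree from the bottom:
s1(7) + s3(12) → 19
s5(18) + 19 → 37
37 + s2(47) → 84
s4(74) + 84 → 158
s5's leaf is at depth 3, giving a 3-bit codeword.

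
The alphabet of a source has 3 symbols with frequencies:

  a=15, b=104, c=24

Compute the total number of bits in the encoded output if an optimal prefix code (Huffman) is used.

Greedily combine the two least-frequent nodes:
a(15) + c(24) → 39
39 + b(104) → 143
The encoded length is the sum of every internal node's weight: 39 + 143 = 182 bits.

182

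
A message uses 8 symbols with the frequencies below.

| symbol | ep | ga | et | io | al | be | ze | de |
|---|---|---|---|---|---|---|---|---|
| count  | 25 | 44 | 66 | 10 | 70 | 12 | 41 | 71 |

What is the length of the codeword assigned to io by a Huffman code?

Build the tree from the bottom:
merge io(10) and be(12): 22
merge 22 and ep(25): 47
merge ze(41) and ga(44): 85
merge 47 and et(66): 113
merge al(70) and de(71): 141
merge 85 and 113: 198
merge 141 and 198: 339
io's leaf is at depth 5, giving a 5-bit codeword.

5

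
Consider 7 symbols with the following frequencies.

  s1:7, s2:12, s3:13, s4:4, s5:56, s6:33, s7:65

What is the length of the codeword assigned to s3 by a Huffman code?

Repeatedly merge the two smallest:
merge s4(4) and s1(7): 11
merge 11 and s2(12): 23
merge s3(13) and 23: 36
merge s6(33) and 36: 69
merge s5(56) and s7(65): 121
merge 69 and 121: 190
The subtree containing s3 is merged 3 times, so code length = 3.

3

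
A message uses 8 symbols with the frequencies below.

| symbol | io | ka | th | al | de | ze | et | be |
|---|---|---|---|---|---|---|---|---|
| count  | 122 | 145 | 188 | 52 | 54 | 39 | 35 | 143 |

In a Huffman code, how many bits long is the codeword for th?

Huffman merges, smallest pair first:
merge et(35) and ze(39): 74
merge al(52) and de(54): 106
merge 74 and 106: 180
merge io(122) and be(143): 265
merge ka(145) and 180: 325
merge th(188) and 265: 453
merge 325 and 453: 778
The subtree containing th is merged 2 times, so code length = 2.

2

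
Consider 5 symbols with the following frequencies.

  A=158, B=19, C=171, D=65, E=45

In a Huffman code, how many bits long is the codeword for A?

2

Huffman merges, smallest pair first:
combine B(19), E(45) → 64
combine 64, D(65) → 129
combine 129, A(158) → 287
combine C(171), 287 → 458
A's leaf is at depth 2, giving a 2-bit codeword.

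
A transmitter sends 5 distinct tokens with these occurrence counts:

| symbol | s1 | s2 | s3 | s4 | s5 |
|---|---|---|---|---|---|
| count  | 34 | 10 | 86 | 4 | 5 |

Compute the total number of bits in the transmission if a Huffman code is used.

Greedily combine the two least-frequent nodes:
combine s4(4), s5(5) → 9
combine 9, s2(10) → 19
combine 19, s1(34) → 53
combine 53, s3(86) → 139
Each symbol's bit-cost is frequency × depth; summing gives 220 bits (equivalently 9 + 19 + 53 + 139).

220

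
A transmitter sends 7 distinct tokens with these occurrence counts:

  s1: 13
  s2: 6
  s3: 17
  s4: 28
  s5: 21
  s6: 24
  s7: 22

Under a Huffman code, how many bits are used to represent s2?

4

Huffman merges, smallest pair first:
s2(6) + s1(13) → 19
s3(17) + 19 → 36
s5(21) + s7(22) → 43
s6(24) + s4(28) → 52
36 + 43 → 79
52 + 79 → 131
The subtree containing s2 is merged 4 times, so code length = 4.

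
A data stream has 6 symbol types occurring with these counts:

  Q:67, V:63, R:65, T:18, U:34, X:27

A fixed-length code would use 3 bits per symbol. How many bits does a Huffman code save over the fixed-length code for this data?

150

Fixed-length: 3 bits × 274 symbols = 822 bits.
Huffman merges:
combine T(18), X(27) → 45
combine U(34), 45 → 79
combine V(63), R(65) → 128
combine Q(67), 79 → 146
combine 128, 146 → 274
Huffman total = 45 + 79 + 128 + 146 + 274 = 672 bits.
Saving = 822 − 672 = 150 bits.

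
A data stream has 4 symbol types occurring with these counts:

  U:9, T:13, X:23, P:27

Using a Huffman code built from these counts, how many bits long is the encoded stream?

139

Merge the two smallest weights repeatedly:
merge U(9) and T(13): 22
merge 22 and X(23): 45
merge P(27) and 45: 72
The encoded length is the sum of every internal node's weight: 22 + 45 + 72 = 139 bits.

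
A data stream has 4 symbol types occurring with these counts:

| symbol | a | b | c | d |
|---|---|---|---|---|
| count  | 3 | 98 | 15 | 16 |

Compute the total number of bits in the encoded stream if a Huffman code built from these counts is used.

184

Greedily combine the two least-frequent nodes:
a(3) + c(15) → 18
d(16) + 18 → 34
34 + b(98) → 132
Each symbol's bit-cost is frequency × depth; summing gives 184 bits (equivalently 18 + 34 + 132).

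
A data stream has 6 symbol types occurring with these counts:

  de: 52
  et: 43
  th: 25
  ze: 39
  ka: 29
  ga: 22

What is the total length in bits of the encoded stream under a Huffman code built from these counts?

Build the Huffman tree bottom-up:
merge ga(22) and th(25): 47
merge ka(29) and ze(39): 68
merge et(43) and 47: 90
merge de(52) and 68: 120
merge 90 and 120: 210
Each symbol's bit-cost is frequency × depth; summing gives 535 bits (equivalently 47 + 68 + 90 + 120 + 210).

535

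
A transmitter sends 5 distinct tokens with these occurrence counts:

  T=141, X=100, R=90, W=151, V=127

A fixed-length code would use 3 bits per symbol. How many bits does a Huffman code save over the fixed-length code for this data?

Fixed-length: 3 bits × 609 symbols = 1827 bits.
Huffman merges:
R(90) + X(100) → 190
V(127) + T(141) → 268
W(151) + 190 → 341
268 + 341 → 609
Huffman total = 190 + 268 + 341 + 609 = 1408 bits.
Saving = 1827 − 1408 = 419 bits.

419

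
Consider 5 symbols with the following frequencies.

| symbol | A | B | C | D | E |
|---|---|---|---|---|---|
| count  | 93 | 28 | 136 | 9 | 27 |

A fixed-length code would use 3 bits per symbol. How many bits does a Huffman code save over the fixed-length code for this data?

329

Fixed-length: 3 bits × 293 symbols = 879 bits.
Huffman merges:
merge D(9) and E(27): 36
merge B(28) and 36: 64
merge 64 and A(93): 157
merge C(136) and 157: 293
Huffman total = 36 + 64 + 157 + 293 = 550 bits.
Saving = 879 − 550 = 329 bits.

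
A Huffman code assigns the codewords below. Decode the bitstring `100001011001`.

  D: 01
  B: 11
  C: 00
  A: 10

ACDDAD

Read left to right; each codeword is recognised as soon as it completes (prefix code):
  10→A | 00→C | 01→D | 01→D | 10→A | 01→D
Decoded message: ACDDAD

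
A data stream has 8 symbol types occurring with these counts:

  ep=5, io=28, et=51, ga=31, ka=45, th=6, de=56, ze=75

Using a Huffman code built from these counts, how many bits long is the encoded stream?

Greedily combine the two least-frequent nodes:
merge ep(5) and th(6): 11
merge 11 and io(28): 39
merge ga(31) and 39: 70
merge ka(45) and et(51): 96
merge de(56) and 70: 126
merge ze(75) and 96: 171
merge 126 and 171: 297
Each symbol's bit-cost is frequency × depth; summing gives 810 bits (equivalently 11 + 39 + 70 + 96 + 126 + 171 + 297).

810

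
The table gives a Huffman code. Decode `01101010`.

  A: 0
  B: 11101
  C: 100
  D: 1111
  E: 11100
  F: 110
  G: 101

AFGA

Read left to right; each codeword is recognised as soon as it completes (prefix code):
  0→A | 110→F | 101→G | 0→A
Decoded message: AFGA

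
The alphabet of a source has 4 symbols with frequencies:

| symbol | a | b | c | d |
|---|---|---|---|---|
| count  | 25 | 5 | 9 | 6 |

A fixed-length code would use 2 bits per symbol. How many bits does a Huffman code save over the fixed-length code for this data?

14

Fixed-length: 2 bits × 45 symbols = 90 bits.
Huffman merges:
b(5) + d(6) → 11
c(9) + 11 → 20
20 + a(25) → 45
Huffman total = 11 + 20 + 45 = 76 bits.
Saving = 90 − 76 = 14 bits.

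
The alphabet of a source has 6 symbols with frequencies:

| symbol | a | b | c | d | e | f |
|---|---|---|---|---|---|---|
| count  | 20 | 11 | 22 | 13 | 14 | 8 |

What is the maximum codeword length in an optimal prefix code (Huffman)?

3

Merge the two lowest-weight nodes at each step:
merge f(8) and b(11): 19
merge d(13) and e(14): 27
merge 19 and a(20): 39
merge c(22) and 27: 49
merge 39 and 49: 88
The first pair merged (f, b) ends up deepest, at depth 3.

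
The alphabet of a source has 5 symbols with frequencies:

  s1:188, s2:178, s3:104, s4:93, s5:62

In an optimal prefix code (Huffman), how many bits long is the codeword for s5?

3

Repeatedly merge the two smallest:
merge s5(62) and s4(93): 155
merge s3(104) and 155: 259
merge s2(178) and s1(188): 366
merge 259 and 366: 625
The subtree containing s5 is merged 3 times, so code length = 3.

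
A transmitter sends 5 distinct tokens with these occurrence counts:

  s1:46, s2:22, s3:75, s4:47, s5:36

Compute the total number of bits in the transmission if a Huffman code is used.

Greedily combine the two least-frequent nodes:
merge s2(22) and s5(36): 58
merge s1(46) and s4(47): 93
merge 58 and s3(75): 133
merge 93 and 133: 226
Total encoded bits = sum of merged weights = 58 + 93 + 133 + 226 = 510.

510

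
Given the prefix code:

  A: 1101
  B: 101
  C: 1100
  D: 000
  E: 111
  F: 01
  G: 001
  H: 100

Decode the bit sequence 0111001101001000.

Read left to right; each codeword is recognised as soon as it completes (prefix code):
  01→F | 1100→C | 1101→A | 001→G | 000→D
Decoded message: FCAGD

FCAGD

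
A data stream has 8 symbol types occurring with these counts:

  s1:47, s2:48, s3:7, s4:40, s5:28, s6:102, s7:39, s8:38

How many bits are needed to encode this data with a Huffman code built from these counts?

Greedily combine the two least-frequent nodes:
merge s3(7) and s5(28): 35
merge 35 and s8(38): 73
merge s7(39) and s4(40): 79
merge s1(47) and s2(48): 95
merge 73 and 79: 152
merge 95 and s6(102): 197
merge 152 and 197: 349
Each symbol's bit-cost is frequency × depth; summing gives 980 bits (equivalently 35 + 73 + 79 + 95 + 152 + 197 + 349).

980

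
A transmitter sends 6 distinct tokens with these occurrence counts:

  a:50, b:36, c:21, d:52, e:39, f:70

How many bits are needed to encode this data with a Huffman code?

682

Build the Huffman tree bottom-up:
combine c(21), b(36) → 57
combine e(39), a(50) → 89
combine d(52), 57 → 109
combine f(70), 89 → 159
combine 109, 159 → 268
The encoded length is the sum of every internal node's weight: 57 + 89 + 109 + 159 + 268 = 682 bits.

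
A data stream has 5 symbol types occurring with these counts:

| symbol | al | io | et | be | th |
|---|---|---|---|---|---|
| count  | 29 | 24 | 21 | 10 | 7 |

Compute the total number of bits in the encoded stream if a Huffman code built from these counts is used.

199

Greedily combine the two least-frequent nodes:
merge th(7) and be(10): 17
merge 17 and et(21): 38
merge io(24) and al(29): 53
merge 38 and 53: 91
Total encoded bits = sum of merged weights = 17 + 38 + 53 + 91 = 199.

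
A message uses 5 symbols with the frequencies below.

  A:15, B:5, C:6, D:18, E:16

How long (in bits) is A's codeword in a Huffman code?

Build the tree from the bottom:
combine B(5), C(6) → 11
combine 11, A(15) → 26
combine E(16), D(18) → 34
combine 26, 34 → 60
A's leaf is at depth 2, giving a 2-bit codeword.

2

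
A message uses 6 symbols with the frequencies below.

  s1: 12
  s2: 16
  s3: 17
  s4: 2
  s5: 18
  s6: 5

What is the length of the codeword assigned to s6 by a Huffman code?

4

Repeatedly merge the two smallest:
s4(2) + s6(5) → 7
7 + s1(12) → 19
s2(16) + s3(17) → 33
s5(18) + 19 → 37
33 + 37 → 70
The subtree containing s6 is merged 4 times, so code length = 4.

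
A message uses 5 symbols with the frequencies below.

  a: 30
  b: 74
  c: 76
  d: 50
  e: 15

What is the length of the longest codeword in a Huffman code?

Merge the two lowest-weight nodes at each step:
combine e(15), a(30) → 45
combine 45, d(50) → 95
combine b(74), c(76) → 150
combine 95, 150 → 245
The first pair merged (e, a) ends up deepest, at depth 3.

3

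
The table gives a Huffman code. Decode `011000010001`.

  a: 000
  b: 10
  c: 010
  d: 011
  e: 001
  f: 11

dace

Read left to right; each codeword is recognised as soon as it completes (prefix code):
  011→d | 000→a | 010→c | 001→e
Decoded message: dace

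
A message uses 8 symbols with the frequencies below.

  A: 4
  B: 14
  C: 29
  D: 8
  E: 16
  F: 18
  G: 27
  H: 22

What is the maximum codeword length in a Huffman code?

Merge the two lowest-weight nodes at each step:
A(4) + D(8) → 12
12 + B(14) → 26
E(16) + F(18) → 34
H(22) + 26 → 48
G(27) + C(29) → 56
34 + 48 → 82
56 + 82 → 138
The rarest symbols sit at the bottom; the longest codeword is 5 bits.

5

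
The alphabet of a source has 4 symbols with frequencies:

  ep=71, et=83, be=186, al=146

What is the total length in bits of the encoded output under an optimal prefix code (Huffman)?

940

Build the Huffman tree bottom-up:
merge ep(71) and et(83): 154
merge al(146) and 154: 300
merge be(186) and 300: 486
The encoded length is the sum of every internal node's weight: 154 + 300 + 486 = 940 bits.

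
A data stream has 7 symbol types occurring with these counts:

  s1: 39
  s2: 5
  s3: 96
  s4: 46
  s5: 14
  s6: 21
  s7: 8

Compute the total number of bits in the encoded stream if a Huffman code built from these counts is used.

Build the Huffman tree bottom-up:
combine s2(5), s7(8) → 13
combine 13, s5(14) → 27
combine s6(21), 27 → 48
combine s1(39), s4(46) → 85
combine 48, 85 → 133
combine s3(96), 133 → 229
Total encoded bits = sum of merged weights = 13 + 27 + 48 + 85 + 133 + 229 = 535.

535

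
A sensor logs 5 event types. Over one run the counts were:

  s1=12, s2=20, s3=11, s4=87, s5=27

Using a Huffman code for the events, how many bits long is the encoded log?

293

Merge the two smallest weights repeatedly:
s3(11) + s1(12) → 23
s2(20) + 23 → 43
s5(27) + 43 → 70
70 + s4(87) → 157
Total encoded bits = sum of merged weights = 23 + 43 + 70 + 157 = 293.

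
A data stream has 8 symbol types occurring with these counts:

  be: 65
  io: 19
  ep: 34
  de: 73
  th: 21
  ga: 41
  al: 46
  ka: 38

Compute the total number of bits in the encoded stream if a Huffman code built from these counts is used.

Build the Huffman tree bottom-up:
combine io(19), th(21) → 40
combine ep(34), ka(38) → 72
combine 40, ga(41) → 81
combine al(46), be(65) → 111
combine 72, de(73) → 145
combine 81, 111 → 192
combine 145, 192 → 337
Total encoded bits = sum of merged weights = 40 + 72 + 81 + 111 + 145 + 192 + 337 = 978.

978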